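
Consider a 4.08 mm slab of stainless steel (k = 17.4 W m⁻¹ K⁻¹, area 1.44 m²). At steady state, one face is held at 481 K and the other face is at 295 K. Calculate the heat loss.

Q = 1.14×10^6 W

Q = kA·ΔT/L = 17.4 × 1.44 × |481 K − 295 K| / 0.00408 = 1.14×10^6 W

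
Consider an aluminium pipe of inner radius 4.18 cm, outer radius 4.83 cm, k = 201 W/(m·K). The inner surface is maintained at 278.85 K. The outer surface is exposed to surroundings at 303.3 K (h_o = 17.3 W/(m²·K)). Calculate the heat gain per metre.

Q' = 128 W/m

Resistance network (inner→outer):
  R'_aluminium = ln(0.0483/0.0418)/(2πk) = 0.1445/(2π·201) = 1.144×10^-4 m·K/W
  R'_conv,out = 1/(2πr h) = 1/(2π·0.0483·17.3) = 0.1905 m·K/W
ΣR = 1.144×10^-4 + 0.1905 = 0.1906 m·K/W
Q' = ΔT/ΣR = (278.85 K − 303.3 K)/0.1906 = -128 W/m
(Negative Q' ⇒ heat flows inward; heat gain = 128 W/m.)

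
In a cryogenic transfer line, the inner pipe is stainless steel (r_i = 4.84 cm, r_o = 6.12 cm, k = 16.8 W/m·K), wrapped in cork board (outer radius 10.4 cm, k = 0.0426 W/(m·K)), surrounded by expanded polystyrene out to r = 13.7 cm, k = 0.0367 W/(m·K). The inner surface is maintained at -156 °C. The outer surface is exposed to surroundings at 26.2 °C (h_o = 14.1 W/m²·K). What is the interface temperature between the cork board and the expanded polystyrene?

Series thermal resistances, inner to outer:
  R'_stainless steel = ln(0.0612/0.0484)/(2πk) = 0.2346/(2π·16.8) = 0.002223 m·K/W
  R'_cork board = ln(0.104/0.0612)/(2πk) = 0.5302/(2π·0.0426) = 1.981 m·K/W
  R'_expanded polystyrene = ln(0.137/0.104)/(2πk) = 0.2756/(2π·0.0367) = 1.195 m·K/W
  R'_conv,out = 1/(2πr h) = 1/(2π·0.137·14.1) = 0.08239 m·K/W
ΣR = 0.002223 + 1.981 + 1.195 + 0.08239 = 3.261 m·K/W
Q' = ΔT/ΣR = (-156 °C − 26.2 °C)/3.261 = -55.87 W/m
From the inner boundary to the cork board/expanded polystyrene interface, ΣR_partial = 1.983 m·K/W.
T_interface = T_in − Q'·ΣR_partial = -156 °C − (-55.87)(1.983) = -45.2 °C

T = -45.2 °C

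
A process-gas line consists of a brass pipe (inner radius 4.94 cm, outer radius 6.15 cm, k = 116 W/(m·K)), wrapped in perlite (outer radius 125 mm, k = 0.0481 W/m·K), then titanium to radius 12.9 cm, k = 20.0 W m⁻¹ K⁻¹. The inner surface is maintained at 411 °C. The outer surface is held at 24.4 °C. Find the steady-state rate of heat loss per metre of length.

Treat each layer as a resistance in series:
  R'_brass = ln(0.0615/0.0494)/(2πk) = 0.2191/(2π·116) = 3.006×10^-4 m·K/W
  R'_perlite = ln(0.125/0.0615)/(2πk) = 0.7093/(2π·0.0481) = 2.347 m·K/W
  R'_titanium = ln(0.129/0.125)/(2πk) = 0.03150/(2π·20.0) = 2.507×10^-4 m·K/W
ΣR = 3.006×10^-4 + 2.347 + 2.507×10^-4 = 2.348 m·K/W
Q' = ΔT/ΣR = (411 °C − 24.4 °C)/2.348 = 165 W/m

Q' = 165 W/m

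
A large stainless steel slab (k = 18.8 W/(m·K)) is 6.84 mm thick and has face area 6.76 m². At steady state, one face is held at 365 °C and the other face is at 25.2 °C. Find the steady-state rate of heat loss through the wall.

Q = 6.31×10^6 W

Q = kA·ΔT/L = 18.8 × 6.76 × |365 °C − 25.2 °C| / 0.00684 = 6.31×10^6 W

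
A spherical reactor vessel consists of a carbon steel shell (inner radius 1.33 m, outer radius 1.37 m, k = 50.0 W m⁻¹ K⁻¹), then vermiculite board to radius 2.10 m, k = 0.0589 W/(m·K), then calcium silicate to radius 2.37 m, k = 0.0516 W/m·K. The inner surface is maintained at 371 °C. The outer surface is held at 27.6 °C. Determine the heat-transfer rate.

Q = 805 W

Treat each layer as a resistance in series:
  R_carbon steel = (1/1.33 − 1/1.37)/(4πk) = 0.02195/(4π·50.0) = 3.494×10^-5 K/W
  R_vermiculite board = (1/1.37 − 1/2.10)/(4πk) = 0.2537/(4π·0.0589) = 0.3428 K/W
  R_calcium silicate = (1/2.10 − 1/2.37)/(4πk) = 0.05425/(4π·0.0516) = 0.08366 K/W
ΣR = 3.494×10^-5 + 0.3428 + 0.08366 = 0.4265 K/W
Q = ΔT/ΣR = (371 °C − 27.6 °C)/0.4265 = 805 W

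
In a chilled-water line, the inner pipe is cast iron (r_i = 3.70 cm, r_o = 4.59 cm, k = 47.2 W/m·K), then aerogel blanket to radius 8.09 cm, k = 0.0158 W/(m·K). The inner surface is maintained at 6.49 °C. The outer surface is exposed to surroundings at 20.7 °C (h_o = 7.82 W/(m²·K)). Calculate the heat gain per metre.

Treat each layer as a resistance in series:
  R'_cast iron = ln(0.0459/0.0370)/(2πk) = 0.2155/(2π·47.2) = 7.268×10^-4 m·K/W
  R'_aerogel blanket = ln(0.0809/0.0459)/(2πk) = 0.5667/(2π·0.0158) = 5.709 m·K/W
  R'_conv,out = 1/(2πr h) = 1/(2π·0.0809·7.82) = 0.2516 m·K/W
ΣR = 7.268×10^-4 + 5.709 + 0.2516 = 5.961 m·K/W
Q' = ΔT/ΣR = (6.49 °C − 20.7 °C)/5.961 = -2.38 W/m
(Negative Q' ⇒ heat flows inward; heat gain = 2.38 W/m.)

Q' = 2.38 W/m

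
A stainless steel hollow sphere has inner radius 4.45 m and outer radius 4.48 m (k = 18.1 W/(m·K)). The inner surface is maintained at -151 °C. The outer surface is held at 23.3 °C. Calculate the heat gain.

Q = 2.63×10^7 W

Q = 4πk·ΔT/(1/r₁ − 1/r₂) = 4π × 18.1 × 174.3 / (1/4.45 − 1/4.48) = 2.63×10^7 W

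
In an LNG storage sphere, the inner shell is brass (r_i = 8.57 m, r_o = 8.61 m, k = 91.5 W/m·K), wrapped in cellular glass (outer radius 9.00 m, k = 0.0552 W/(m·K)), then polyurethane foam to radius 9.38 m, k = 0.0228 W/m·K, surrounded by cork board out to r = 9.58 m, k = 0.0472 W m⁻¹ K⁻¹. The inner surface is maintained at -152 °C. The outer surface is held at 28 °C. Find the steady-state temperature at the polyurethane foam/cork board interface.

Treat each layer as a resistance in series:
  R_brass = (1/8.57 − 1/8.61)/(4πk) = 5.421×10^-4/(4π·91.5) = 4.715×10^-7 K/W
  R_cellular glass = (1/8.61 − 1/9.00)/(4πk) = 0.005033/(4π·0.0552) = 0.007256 K/W
  R_polyurethane foam = (1/9.00 − 1/9.38)/(4πk) = 0.004501/(4π·0.0228) = 0.01571 K/W
  R_cork board = (1/9.38 − 1/9.58)/(4πk) = 0.002226/(4π·0.0472) = 0.003752 K/W
ΣR = 4.715×10^-7 + 0.007256 + 0.01571 + 0.003752 = 0.02672 K/W
Q = ΔT/ΣR = (-152 °C − 28 °C)/0.02672 = -6737 W
From the inner boundary to the polyurethane foam/cork board interface, ΣR_partial = 0.02297 K/W.
T_interface = T_in − Q·ΣR_partial = -152 °C − (-6737)(0.02297) = 2.7 °C

T = 2.7 °C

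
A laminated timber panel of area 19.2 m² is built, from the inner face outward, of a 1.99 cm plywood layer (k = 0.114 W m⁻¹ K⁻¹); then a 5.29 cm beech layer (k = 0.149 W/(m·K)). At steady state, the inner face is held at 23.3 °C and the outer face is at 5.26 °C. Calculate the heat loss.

Series thermal resistances, inner to outer:
  R_plywood = L/(kA) = 0.0199/(0.114·19.2) = 0.009092 K/W
  R_beech = L/(kA) = 0.0529/(0.149·19.2) = 0.01849 K/W
ΣR = 0.009092 + 0.01849 = 0.02758 K/W
Q = ΔT/ΣR = (23.3 °C − 5.26 °C)/0.02758 = 654 W

Q = 654 W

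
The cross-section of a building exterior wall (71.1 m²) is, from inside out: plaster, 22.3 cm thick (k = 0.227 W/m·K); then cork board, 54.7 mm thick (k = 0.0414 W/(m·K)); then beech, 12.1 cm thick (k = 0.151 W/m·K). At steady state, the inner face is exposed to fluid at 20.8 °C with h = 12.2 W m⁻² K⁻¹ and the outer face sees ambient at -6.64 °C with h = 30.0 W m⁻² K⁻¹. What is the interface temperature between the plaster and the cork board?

Resistance network (inner→outer):
  R_conv,in = 1/(hA) = 1/(12.2·71.1) = 0.001153 K/W
  R_plaster = L/(kA) = 0.223/(0.227·71.1) = 0.01382 K/W
  R_cork board = L/(kA) = 0.0547/(0.0414·71.1) = 0.01858 K/W
  R_beech = L/(kA) = 0.121/(0.151·71.1) = 0.01127 K/W
  R_conv,out = 1/(hA) = 1/(30.0·71.1) = 4.688×10^-4 K/W
ΣR = 0.001153 + 0.01382 + 0.01858 + 0.01127 + 4.688×10^-4 = 0.04529 K/W
Q = ΔT/ΣR = (20.8 °C − -6.64 °C)/0.04529 = 605.9 W
From the inner boundary to the plaster/cork board interface, ΣR_partial = 0.01497 K/W.
T_interface = T_in − Q·ΣR_partial = 20.8 °C − (605.9)(0.01497) = 11.7 °C

T = 11.7 °C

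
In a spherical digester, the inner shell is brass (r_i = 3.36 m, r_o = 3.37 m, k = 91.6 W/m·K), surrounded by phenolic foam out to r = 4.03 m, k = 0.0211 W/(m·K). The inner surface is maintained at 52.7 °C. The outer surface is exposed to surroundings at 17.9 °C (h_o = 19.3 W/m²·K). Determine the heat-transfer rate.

Q = 190 W

Series thermal resistances, inner to outer:
  R_brass = (1/3.36 − 1/3.37)/(4πk) = 8.831×10^-4/(4π·91.6) = 7.672×10^-7 K/W
  R_phenolic foam = (1/3.37 − 1/4.03)/(4πk) = 0.04860/(4π·0.0211) = 0.1833 K/W
  R_conv,out = 1/(4πr²h) = 1/(4π·4.03²·19.3) = 2.539×10^-4 K/W
ΣR = 7.672×10^-7 + 0.1833 + 2.539×10^-4 = 0.1836 K/W
Q = ΔT/ΣR = (52.7 °C − 17.9 °C)/0.1836 = 190 W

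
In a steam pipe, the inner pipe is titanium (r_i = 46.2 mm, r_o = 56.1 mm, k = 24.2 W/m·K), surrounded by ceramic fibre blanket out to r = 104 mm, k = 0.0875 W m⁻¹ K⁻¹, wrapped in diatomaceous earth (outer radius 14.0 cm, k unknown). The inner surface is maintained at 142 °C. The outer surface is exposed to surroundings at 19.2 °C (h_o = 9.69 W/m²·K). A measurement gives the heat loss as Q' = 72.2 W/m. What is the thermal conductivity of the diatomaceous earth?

ΣR = ΔT/Q' = |142 − 19.2|/72.2 = 1.701 m·K/W
Known resistances:
  R'_titanium = ln(0.0561/0.0462)/(2πk) = 0.1942/(2π·24.2) = 0.001277 m·K/W
  R'_ceramic fibre blanket = ln(0.104/0.0561)/(2πk) = 0.6173/(2π·0.0875) = 1.123 m·K/W
  R'_conv,out = 1/(2πr h) = 1/(2π·0.140·9.69) = 0.1173 m·K/W
R_diatomaceous earth = ΣR − ΣR_known = 1.701 − 1.242 = 0.4590 m·K/W
ln(r₂/r₁)/(2πk) = 0.4590 ⇒ k = 0.2973/(2π·0.4590) = 0.103 W/m·K

k = 0.103 W/m·K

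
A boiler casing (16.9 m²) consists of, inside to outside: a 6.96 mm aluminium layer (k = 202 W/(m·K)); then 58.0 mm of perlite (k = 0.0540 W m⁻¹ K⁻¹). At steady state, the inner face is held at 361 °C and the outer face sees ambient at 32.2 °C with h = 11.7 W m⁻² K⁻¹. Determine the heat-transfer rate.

Q = 4790 W

Resistance network (inner→outer):
  R_aluminium = L/(kA) = 0.00696/(202·16.9) = 2.039×10^-6 K/W
  R_perlite = L/(kA) = 0.0580/(0.0540·16.9) = 0.06355 K/W
  R_conv,out = 1/(hA) = 1/(11.7·16.9) = 0.005057 K/W
ΣR = 2.039×10^-6 + 0.06355 + 0.005057 = 0.06861 K/W
Q = ΔT/ΣR = (361 °C − 32.2 °C)/0.06861 = 4790 W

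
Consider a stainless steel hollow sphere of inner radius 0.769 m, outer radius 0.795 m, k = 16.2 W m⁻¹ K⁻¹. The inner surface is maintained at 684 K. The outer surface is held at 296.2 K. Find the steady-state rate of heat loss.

Q = 1.86×10^6 W

Q = 4πk·ΔT/(1/r₁ − 1/r₂) = 4π × 16.2 × 387.8 / (1/0.769 − 1/0.795) = 1.86×10^6 W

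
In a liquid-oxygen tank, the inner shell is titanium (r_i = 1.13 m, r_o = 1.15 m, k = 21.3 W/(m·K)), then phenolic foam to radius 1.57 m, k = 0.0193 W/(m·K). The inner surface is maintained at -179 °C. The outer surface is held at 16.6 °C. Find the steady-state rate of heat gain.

Q = 204 W

Series thermal resistances, inner to outer:
  R_titanium = (1/1.13 − 1/1.15)/(4πk) = 0.01539/(4π·21.3) = 5.750×10^-5 K/W
  R_phenolic foam = (1/1.15 − 1/1.57)/(4πk) = 0.2326/(4π·0.0193) = 0.9591 K/W
ΣR = 5.750×10^-5 + 0.9591 = 0.9592 K/W
Q = ΔT/ΣR = (-179 °C − 16.6 °C)/0.9592 = -204 W
(Negative Q ⇒ heat flows inward; heat gain = 204 W.)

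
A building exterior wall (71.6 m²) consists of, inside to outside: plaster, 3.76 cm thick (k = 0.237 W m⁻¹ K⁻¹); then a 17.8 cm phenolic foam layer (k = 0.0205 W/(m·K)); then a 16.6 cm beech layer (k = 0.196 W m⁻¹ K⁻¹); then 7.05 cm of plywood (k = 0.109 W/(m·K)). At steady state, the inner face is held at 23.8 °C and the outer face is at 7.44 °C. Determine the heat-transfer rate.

Q = 113 W

Treat each layer as a resistance in series:
  R_plaster = L/(kA) = 0.0376/(0.237·71.6) = 0.002216 K/W
  R_phenolic foam = L/(kA) = 0.178/(0.0205·71.6) = 0.1213 K/W
  R_beech = L/(kA) = 0.166/(0.196·71.6) = 0.01183 K/W
  R_plywood = L/(kA) = 0.0705/(0.109·71.6) = 0.009033 K/W
ΣR = 0.002216 + 0.1213 + 0.01183 + 0.009033 = 0.1444 K/W
Q = ΔT/ΣR = (23.8 °C − 7.44 °C)/0.1444 = 113 W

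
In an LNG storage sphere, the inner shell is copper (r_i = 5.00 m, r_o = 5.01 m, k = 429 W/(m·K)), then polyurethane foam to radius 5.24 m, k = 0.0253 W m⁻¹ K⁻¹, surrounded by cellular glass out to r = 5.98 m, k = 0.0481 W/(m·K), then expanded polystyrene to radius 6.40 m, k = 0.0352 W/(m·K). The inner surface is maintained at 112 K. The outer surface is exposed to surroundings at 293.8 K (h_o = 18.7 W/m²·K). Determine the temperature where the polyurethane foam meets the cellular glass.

T = 167 K

Series thermal resistances, inner to outer:
  R_copper = (1/5.00 − 1/5.01)/(4πk) = 3.992×10^-4/(4π·429) = 7.405×10^-8 K/W
  R_polyurethane foam = (1/5.01 − 1/5.24)/(4πk) = 0.008761/(4π·0.0253) = 0.02756 K/W
  R_cellular glass = (1/5.24 − 1/5.98)/(4πk) = 0.02362/(4π·0.0481) = 0.03907 K/W
  R_expanded polystyrene = (1/5.98 − 1/6.40)/(4πk) = 0.01097/(4π·0.0352) = 0.02481 K/W
  R_conv,out = 1/(4πr²h) = 1/(4π·6.40²·18.7) = 1.039×10^-4 K/W
ΣR = 7.405×10^-8 + 0.02756 + 0.03907 + 0.02481 + 1.039×10^-4 = 0.09154 K/W
Q = ΔT/ΣR = (112 K − 293.8 K)/0.09154 = -1986 W
From the inner boundary to the polyurethane foam/cellular glass interface, ΣR_partial = 0.02756 K/W.
T_interface = T_in − Q·ΣR_partial = 112 K − (-1986)(0.02756) = 167 K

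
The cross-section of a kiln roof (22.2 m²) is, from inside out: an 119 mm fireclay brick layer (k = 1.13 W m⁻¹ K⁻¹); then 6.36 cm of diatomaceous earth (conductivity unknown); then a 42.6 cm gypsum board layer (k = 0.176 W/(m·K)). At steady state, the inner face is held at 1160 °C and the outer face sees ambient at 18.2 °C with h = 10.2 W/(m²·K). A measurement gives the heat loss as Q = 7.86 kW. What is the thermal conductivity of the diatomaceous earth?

ΣR = ΔT/Q = |1160 − 18.2|/7860 = 0.1453 K/W
Known resistances:
  R_fireclay brick = L/(kA) = 0.119/(1.13·22.2) = 0.004744 K/W
  R_gypsum board = L/(kA) = 0.426/(0.176·22.2) = 0.1090 K/W
  R_conv,out = 1/(hA) = 1/(10.2·22.2) = 0.004416 K/W
R_diatomaceous earth = ΣR − ΣR_known = 0.1453 − 0.1182 = 0.02710 K/W
L/(kA) = 0.02710 ⇒ k = 0.0636/(0.02710·22.2) = 0.106 W/m·K

k = 0.106 W/m·K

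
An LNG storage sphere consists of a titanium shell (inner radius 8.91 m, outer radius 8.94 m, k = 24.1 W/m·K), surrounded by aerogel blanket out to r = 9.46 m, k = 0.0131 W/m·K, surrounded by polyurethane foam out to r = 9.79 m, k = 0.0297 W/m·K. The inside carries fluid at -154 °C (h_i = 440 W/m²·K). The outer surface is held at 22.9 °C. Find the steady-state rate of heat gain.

Q = 3770 W

Resistance network (inner→outer):
  R_conv,in = 1/(4πr²h) = 1/(4π·8.91²·440) = 2.278×10^-6 K/W
  R_titanium = (1/8.91 − 1/8.94)/(4πk) = 3.766×10^-4/(4π·24.1) = 1.244×10^-6 K/W
  R_aerogel blanket = (1/8.94 − 1/9.46)/(4πk) = 0.006149/(4π·0.0131) = 0.03735 K/W
  R_polyurethane foam = (1/9.46 − 1/9.79)/(4πk) = 0.003563/(4π·0.0297) = 0.009547 K/W
ΣR = 2.278×10^-6 + 1.244×10^-6 + 0.03735 + 0.009547 = 0.04690 K/W
Q = ΔT/ΣR = (-154 °C − 22.9 °C)/0.04690 = -3770 W
(Negative Q ⇒ heat flows inward; heat gain = 3770 W.)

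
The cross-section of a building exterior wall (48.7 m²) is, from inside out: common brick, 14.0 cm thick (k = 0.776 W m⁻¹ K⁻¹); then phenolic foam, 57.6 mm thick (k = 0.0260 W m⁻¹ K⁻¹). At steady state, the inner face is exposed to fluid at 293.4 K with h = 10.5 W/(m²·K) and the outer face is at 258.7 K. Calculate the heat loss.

Series thermal resistances, inner to outer:
  R_conv,in = 1/(hA) = 1/(10.5·48.7) = 0.001956 K/W
  R_common brick = L/(kA) = 0.140/(0.776·48.7) = 0.003705 K/W
  R_phenolic foam = L/(kA) = 0.0576/(0.0260·48.7) = 0.04549 K/W
ΣR = 0.001956 + 0.003705 + 0.04549 = 0.05115 K/W
Q = ΔT/ΣR = (293.4 K − 258.7 K)/0.05115 = 678 W

Q = 678 W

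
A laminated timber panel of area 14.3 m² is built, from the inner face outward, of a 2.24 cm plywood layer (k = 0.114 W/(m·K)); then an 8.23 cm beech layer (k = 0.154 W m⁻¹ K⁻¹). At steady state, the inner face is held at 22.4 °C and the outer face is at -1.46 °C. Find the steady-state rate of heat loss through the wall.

Q = 467 W

Treat each layer as a resistance in series:
  R_plywood = L/(kA) = 0.0224/(0.114·14.3) = 0.01374 K/W
  R_beech = L/(kA) = 0.0823/(0.154·14.3) = 0.03737 K/W
ΣR = 0.01374 + 0.03737 = 0.05111 K/W
Q = ΔT/ΣR = (22.4 °C − -1.46 °C)/0.05111 = 467 W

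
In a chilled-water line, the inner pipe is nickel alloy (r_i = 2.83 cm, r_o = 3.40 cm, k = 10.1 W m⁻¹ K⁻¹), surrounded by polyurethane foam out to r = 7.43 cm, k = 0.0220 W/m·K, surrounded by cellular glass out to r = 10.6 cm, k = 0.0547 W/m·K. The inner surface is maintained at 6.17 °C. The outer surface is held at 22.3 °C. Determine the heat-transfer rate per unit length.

Resistance network (inner→outer):
  R'_nickel alloy = ln(0.0340/0.0283)/(2πk) = 0.1835/(2π·10.1) = 0.002892 m·K/W
  R'_polyurethane foam = ln(0.0743/0.0340)/(2πk) = 0.7818/(2π·0.0220) = 5.655 m·K/W
  R'_cellular glass = ln(0.106/0.0743)/(2πk) = 0.3553/(2π·0.0547) = 1.034 m·K/W
ΣR = 0.002892 + 5.655 + 1.034 = 6.692 m·K/W
Q' = ΔT/ΣR = (6.17 °C − 22.3 °C)/6.692 = -2.41 W/m
(Negative Q' ⇒ heat flows inward; heat gain = 2.41 W/m.)

Q' = 2.41 W/m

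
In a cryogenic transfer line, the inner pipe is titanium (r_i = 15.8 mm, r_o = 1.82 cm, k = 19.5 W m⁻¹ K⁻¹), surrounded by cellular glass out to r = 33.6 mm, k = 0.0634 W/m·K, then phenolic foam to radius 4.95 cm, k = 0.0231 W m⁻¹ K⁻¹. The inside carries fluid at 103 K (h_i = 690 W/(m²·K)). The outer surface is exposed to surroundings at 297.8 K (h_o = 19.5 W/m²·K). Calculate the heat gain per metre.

Q' = 44.4 W/m

Treat each layer as a resistance in series:
  R'_conv,in = 1/(2πr h) = 1/(2π·0.0158·690) = 0.01460 m·K/W
  R'_titanium = ln(0.0182/0.0158)/(2πk) = 0.1414/(2π·19.5) = 0.001154 m·K/W
  R'_cellular glass = ln(0.0336/0.0182)/(2πk) = 0.6131/(2π·0.0634) = 1.539 m·K/W
  R'_phenolic foam = ln(0.0495/0.0336)/(2πk) = 0.3874/(2π·0.0231) = 2.669 m·K/W
  R'_conv,out = 1/(2πr h) = 1/(2π·0.0495·19.5) = 0.1649 m·K/W
ΣR = 0.01460 + 0.001154 + 1.539 + 2.669 + 0.1649 = 4.389 m·K/W
Q' = ΔT/ΣR = (103 K − 297.8 K)/4.389 = -44.4 W/m
(Negative Q' ⇒ heat flows inward; heat gain = 44.4 W/m.)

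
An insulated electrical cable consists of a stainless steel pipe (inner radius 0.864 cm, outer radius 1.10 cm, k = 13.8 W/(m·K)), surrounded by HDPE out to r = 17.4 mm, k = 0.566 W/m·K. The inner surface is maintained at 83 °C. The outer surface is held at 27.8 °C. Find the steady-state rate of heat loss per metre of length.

Q' = 419 W/m

Resistance network (inner→outer):
  R'_stainless steel = ln(0.0110/0.00864)/(2πk) = 0.2415/(2π·13.8) = 0.002785 m·K/W
  R'_HDPE = ln(0.0174/0.0110)/(2πk) = 0.4586/(2π·0.566) = 0.1289 m·K/W
ΣR = 0.002785 + 0.1289 = 0.1317 m·K/W
Q' = ΔT/ΣR = (83 °C − 27.8 °C)/0.1317 = 419 W/m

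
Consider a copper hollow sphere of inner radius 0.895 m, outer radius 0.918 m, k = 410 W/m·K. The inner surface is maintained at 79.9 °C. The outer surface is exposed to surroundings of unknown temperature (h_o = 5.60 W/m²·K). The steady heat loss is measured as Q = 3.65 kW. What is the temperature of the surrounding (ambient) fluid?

Series resistances:
  R_copper = (1/0.895 − 1/0.918)/(4πk) = 0.02799/(4π·410) = 5.433×10^-6 K/W
  R_conv,out = 1/(4πr²h) = 1/(4π·0.918²·5.60) = 0.01686 K/W
ΣR = 0.01687 K/W
ΔT = Q·ΣR = 3650 × 0.01687 = 61.58 K
Heat flows outward, so T_out = T_in − ΔT = 79.9 − 61.58 = 18.3 °C

T_out = 18.3 °C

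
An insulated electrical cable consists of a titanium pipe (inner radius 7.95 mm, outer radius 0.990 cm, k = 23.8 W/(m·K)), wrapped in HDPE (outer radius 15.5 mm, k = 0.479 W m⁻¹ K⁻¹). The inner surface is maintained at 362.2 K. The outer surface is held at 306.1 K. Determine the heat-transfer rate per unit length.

Treat each layer as a resistance in series:
  R'_titanium = ln(0.00990/0.00795)/(2πk) = 0.2194/(2π·23.8) = 0.001467 m·K/W
  R'_HDPE = ln(0.0155/0.00990)/(2πk) = 0.4483/(2π·0.479) = 0.1490 m·K/W
ΣR = 0.001467 + 0.1490 = 0.1505 m·K/W
Q' = ΔT/ΣR = (362.2 K − 306.1 K)/0.1505 = 373 W/m

Q' = 373 W/m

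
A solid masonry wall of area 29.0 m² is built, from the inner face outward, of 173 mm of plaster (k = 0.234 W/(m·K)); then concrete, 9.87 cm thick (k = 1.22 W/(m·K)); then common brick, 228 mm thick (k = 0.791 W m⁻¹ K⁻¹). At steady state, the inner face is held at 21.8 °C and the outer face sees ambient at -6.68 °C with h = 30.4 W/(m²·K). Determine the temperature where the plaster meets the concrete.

Resistance network (inner→outer):
  R_plaster = L/(kA) = 0.173/(0.234·29.0) = 0.02549 K/W
  R_concrete = L/(kA) = 0.0987/(1.22·29.0) = 0.002790 K/W
  R_common brick = L/(kA) = 0.228/(0.791·29.0) = 0.009939 K/W
  R_conv,out = 1/(hA) = 1/(30.4·29.0) = 0.001134 K/W
ΣR = 0.02549 + 0.002790 + 0.009939 + 0.001134 = 0.03935 K/W
Q = ΔT/ΣR = (21.8 °C − -6.68 °C)/0.03935 = 723.8 W
From the inner boundary to the plaster/concrete interface, ΣR_partial = 0.02549 K/W.
T_interface = T_in − Q·ΣR_partial = 21.8 °C − (723.8)(0.02549) = 3.35 °C

T = 3.35 °C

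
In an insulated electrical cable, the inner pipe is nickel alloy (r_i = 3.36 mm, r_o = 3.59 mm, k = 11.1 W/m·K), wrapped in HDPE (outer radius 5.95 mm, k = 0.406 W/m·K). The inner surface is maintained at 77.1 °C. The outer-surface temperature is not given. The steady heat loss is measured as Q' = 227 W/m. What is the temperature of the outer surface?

Sum the resistances:
  R'_nickel alloy = ln(0.00359/0.00336)/(2πk) = 0.06621/(2π·11.1) = 9.494×10^-4 m·K/W
  R'_HDPE = ln(0.00595/0.00359)/(2πk) = 0.5052/(2π·0.406) = 0.1981 m·K/W
ΣR = 0.1990 m·K/W
ΔT = Q'·ΣR = 227 × 0.1990 = 45.17 K
Heat flows outward, so T_out = T_in − ΔT = 77.1 − 45.17 = 31.9 °C

T_out = 31.9 °C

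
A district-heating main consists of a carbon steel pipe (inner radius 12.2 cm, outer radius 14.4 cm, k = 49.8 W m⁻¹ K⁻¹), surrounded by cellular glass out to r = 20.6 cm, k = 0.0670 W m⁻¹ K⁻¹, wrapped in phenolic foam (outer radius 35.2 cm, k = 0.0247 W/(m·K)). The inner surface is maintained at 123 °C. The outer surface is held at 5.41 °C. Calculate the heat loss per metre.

Q' = 27.3 W/m

Series thermal resistances, inner to outer:
  R'_carbon steel = ln(0.144/0.122)/(2πk) = 0.1658/(2π·49.8) = 5.299×10^-4 m·K/W
  R'_cellular glass = ln(0.206/0.144)/(2πk) = 0.3581/(2π·0.0670) = 0.8506 m·K/W
  R'_phenolic foam = ln(0.352/0.206)/(2πk) = 0.5358/(2π·0.0247) = 3.452 m·K/W
ΣR = 5.299×10^-4 + 0.8506 + 3.452 = 4.303 m·K/W
Q' = ΔT/ΣR = (123 °C − 5.41 °C)/4.303 = 27.3 W/m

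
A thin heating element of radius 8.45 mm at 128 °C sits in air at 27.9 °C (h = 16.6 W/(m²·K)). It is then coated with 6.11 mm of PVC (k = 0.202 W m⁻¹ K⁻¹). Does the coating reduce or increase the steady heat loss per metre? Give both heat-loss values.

increases: 88.2 → 92.1 W/m

Critical radius for a cylinder: r_cr = k/h = 0.0122 m = 1.22 cm.
Outer radius after coating: r₂ = 0.00845 + 0.00611 = 0.01456 m.
r₁ < r_cr < r₂: heat loss rises to a maximum at r_cr then falls. Whether the coating helps depends on whether Q(r₂) has dropped back below Q(r₁).
Bare: R = 1/(2πr₁h) = 1.135 m·K/W; Q = 100.1/1.135 = 88.2 W/m.
Coated: R = R_cond + R_conv = 1.087 m·K/W; Q = 100.1/1.087 = 92.1 W/m.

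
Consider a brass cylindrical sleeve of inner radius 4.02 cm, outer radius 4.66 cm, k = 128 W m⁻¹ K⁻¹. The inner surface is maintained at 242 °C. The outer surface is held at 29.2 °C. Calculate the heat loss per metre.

Q' = 1160 kW/m

Q' = 2πk·ΔT/ln(r₂/r₁) = 2π × 128 × 212.8 / ln(0.0466/0.0402) = 1.16×10^6 W/m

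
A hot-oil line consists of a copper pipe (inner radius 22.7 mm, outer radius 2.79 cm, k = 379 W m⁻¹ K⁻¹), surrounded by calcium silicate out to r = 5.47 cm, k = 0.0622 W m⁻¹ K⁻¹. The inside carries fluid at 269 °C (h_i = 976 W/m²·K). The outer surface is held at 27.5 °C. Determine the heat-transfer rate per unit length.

Q' = 140 W/m

Series thermal resistances, inner to outer:
  R'_conv,in = 1/(2πr h) = 1/(2π·0.0227·976) = 0.007184 m·K/W
  R'_copper = ln(0.0279/0.0227)/(2πk) = 0.2063/(2π·379) = 8.662×10^-5 m·K/W
  R'_calcium silicate = ln(0.0547/0.0279)/(2πk) = 0.6732/(2π·0.0622) = 1.723 m·K/W
ΣR = 0.007184 + 8.662×10^-5 + 1.723 = 1.730 m·K/W
Q' = ΔT/ΣR = (269 °C − 27.5 °C)/1.730 = 140 W/m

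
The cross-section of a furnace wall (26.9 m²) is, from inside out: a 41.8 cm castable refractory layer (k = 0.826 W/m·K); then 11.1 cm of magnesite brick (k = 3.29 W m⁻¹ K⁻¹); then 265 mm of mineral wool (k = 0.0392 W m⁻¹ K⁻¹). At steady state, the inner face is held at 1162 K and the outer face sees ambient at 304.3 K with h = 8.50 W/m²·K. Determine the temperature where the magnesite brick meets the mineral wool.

T = 1100 K

Resistance network (inner→outer):
  R_castable refractory = L/(kA) = 0.418/(0.826·26.9) = 0.01881 K/W
  R_magnesite brick = L/(kA) = 0.111/(3.29·26.9) = 0.001254 K/W
  R_mineral wool = L/(kA) = 0.265/(0.0392·26.9) = 0.2513 K/W
  R_conv,out = 1/(hA) = 1/(8.50·26.9) = 0.004373 K/W
ΣR = 0.01881 + 0.001254 + 0.2513 + 0.004373 = 0.2757 K/W
Q = ΔT/ΣR = (1162 K − 304.3 K)/0.2757 = 3111 W
From the inner boundary to the magnesite brick/mineral wool interface, ΣR_partial = 0.02006 K/W.
T_interface = T_in − Q·ΣR_partial = 1162 K − (3111)(0.02006) = 1100 K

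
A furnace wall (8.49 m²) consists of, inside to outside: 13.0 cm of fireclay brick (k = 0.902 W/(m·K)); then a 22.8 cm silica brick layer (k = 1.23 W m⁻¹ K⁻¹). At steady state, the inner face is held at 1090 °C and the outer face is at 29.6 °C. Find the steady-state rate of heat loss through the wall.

Series thermal resistances, inner to outer:
  R_fireclay brick = L/(kA) = 0.130/(0.902·8.49) = 0.01698 K/W
  R_silica brick = L/(kA) = 0.228/(1.23·8.49) = 0.02183 K/W
ΣR = 0.01698 + 0.02183 = 0.03881 K/W
Q = ΔT/ΣR = (1090 °C − 29.6 °C)/0.03881 = 27300 W

Q = 27300 W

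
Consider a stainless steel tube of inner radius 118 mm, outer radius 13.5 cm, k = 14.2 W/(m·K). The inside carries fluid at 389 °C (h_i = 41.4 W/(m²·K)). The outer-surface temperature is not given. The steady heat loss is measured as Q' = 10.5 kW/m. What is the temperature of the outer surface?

Sum the resistances:
  R'_conv,in = 1/(2πr h) = 1/(2π·0.118·41.4) = 0.03258 m·K/W
  R'_stainless steel = ln(0.135/0.118)/(2πk) = 0.1346/(2π·14.2) = 0.001508 m·K/W
ΣR = 0.03409 m·K/W
ΔT = Q'·ΣR = 10500 × 0.03409 = 357.9 K
Heat flows outward, so T_out = T_in − ΔT = 389 − 357.9 = 31.1 °C

T_out = 31.1 °C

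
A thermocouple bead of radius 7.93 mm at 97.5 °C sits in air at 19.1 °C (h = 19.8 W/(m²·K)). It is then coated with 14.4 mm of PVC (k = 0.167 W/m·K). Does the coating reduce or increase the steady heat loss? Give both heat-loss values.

Critical radius for a sphere: r_cr = 2k/h = 0.0169 m = 1.69 cm.
Outer radius after coating: r₂ = 0.00793 + 0.0144 = 0.02233 m.
r₁ < r_cr < r₂: heat loss rises to a maximum at r_cr then falls. Whether the coating helps depends on whether Q(r₂) has dropped back below Q(r₁).
Bare: R = 1/(4πr₁²h) = 63.91 K/W; Q = 78.4/63.91 = 1.23 W.
Coated: R = R_cond + R_conv = 46.81 K/W; Q = 78.4/46.81 = 1.67 W.

increases: 1.23 → 1.67 W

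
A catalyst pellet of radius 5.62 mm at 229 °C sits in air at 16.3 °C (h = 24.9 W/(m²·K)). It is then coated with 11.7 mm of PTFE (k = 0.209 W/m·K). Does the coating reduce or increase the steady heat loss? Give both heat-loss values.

Critical radius for a sphere: r_cr = 2k/h = 0.0168 m = 1.68 cm.
Outer radius after coating: r₂ = 0.00562 + 0.0117 = 0.01732 m.
r₁ < r_cr < r₂: heat loss rises to a maximum at r_cr then falls. Whether the coating helps depends on whether Q(r₂) has dropped back below Q(r₁).
Bare: R = 1/(4πr₁²h) = 101.2 K/W; Q = 212.7/101.2 = 2.10 W.
Coated: R = R_cond + R_conv = 56.42 K/W; Q = 212.7/56.42 = 3.77 W.

increases: 2.10 → 3.77 W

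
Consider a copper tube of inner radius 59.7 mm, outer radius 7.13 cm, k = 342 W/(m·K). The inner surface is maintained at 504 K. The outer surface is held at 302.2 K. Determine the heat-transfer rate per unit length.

Q' = 2πk·ΔT/ln(r₂/r₁) = 2π × 342 × 201.8 / ln(0.0713/0.0597) = 2.44×10^6 W/m

Q' = 2.44×10^6 W/m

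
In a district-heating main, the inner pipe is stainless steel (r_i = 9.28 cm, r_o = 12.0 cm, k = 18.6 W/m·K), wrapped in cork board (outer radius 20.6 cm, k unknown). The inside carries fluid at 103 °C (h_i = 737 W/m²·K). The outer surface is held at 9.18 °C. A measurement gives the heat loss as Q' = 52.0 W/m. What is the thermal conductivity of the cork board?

ΣR = ΔT/Q' = |103 − 9.18|/52.0 = 1.804 m·K/W
Known resistances:
  R'_conv,in = 1/(2πr h) = 1/(2π·0.0928·737) = 0.002327 m·K/W
  R'_stainless steel = ln(0.120/0.0928)/(2πk) = 0.2570/(2π·18.6) = 0.002199 m·K/W
R_cork board = ΣR − ΣR_known = 1.804 − 0.004526 = 1.799 m·K/W
ln(r₂/r₁)/(2πk) = 1.799 ⇒ k = 0.5404/(2π·1.799) = 0.0478 W/m·K

k = 0.0478 W/m·K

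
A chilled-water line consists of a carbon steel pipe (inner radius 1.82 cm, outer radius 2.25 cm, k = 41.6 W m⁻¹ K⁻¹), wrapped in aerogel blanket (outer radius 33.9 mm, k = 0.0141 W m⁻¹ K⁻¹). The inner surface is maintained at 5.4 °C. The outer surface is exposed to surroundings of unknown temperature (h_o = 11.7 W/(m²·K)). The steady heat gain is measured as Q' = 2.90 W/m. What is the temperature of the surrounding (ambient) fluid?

Series resistances:
  R'_carbon steel = ln(0.0225/0.0182)/(2πk) = 0.2121/(2π·41.6) = 8.114×10^-4 m·K/W
  R'_aerogel blanket = ln(0.0339/0.0225)/(2πk) = 0.4099/(2π·0.0141) = 4.627 m·K/W
  R'_conv,out = 1/(2πr h) = 1/(2π·0.0339·11.7) = 0.4013 m·K/W
ΣR = 5.029 m·K/W
ΔT = Q'·ΣR = 2.90 × 5.029 = 14.58 K
Heat flows inward, so T_out = T_in + ΔT = 5.4 + 14.58 = 20.0 °C

T_out = 20.0 °C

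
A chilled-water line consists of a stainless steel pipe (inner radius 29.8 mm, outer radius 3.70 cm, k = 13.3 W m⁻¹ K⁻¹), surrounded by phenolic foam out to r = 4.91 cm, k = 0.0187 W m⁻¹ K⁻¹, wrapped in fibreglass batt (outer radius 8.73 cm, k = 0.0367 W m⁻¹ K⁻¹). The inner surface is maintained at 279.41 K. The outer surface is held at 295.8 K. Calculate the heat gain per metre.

Series thermal resistances, inner to outer:
  R'_stainless steel = ln(0.0370/0.0298)/(2πk) = 0.2164/(2π·13.3) = 0.002590 m·K/W
  R'_phenolic foam = ln(0.0491/0.0370)/(2πk) = 0.2829/(2π·0.0187) = 2.408 m·K/W
  R'_fibreglass batt = ln(0.0873/0.0491)/(2πk) = 0.5755/(2π·0.0367) = 2.496 m·K/W
ΣR = 0.002590 + 2.408 + 2.496 = 4.907 m·K/W
Q' = ΔT/ΣR = (279.41 K − 295.8 K)/4.907 = -3.34 W/m
(Negative Q' ⇒ heat flows inward; heat gain = 3.34 W/m.)

Q' = 3.34 W/m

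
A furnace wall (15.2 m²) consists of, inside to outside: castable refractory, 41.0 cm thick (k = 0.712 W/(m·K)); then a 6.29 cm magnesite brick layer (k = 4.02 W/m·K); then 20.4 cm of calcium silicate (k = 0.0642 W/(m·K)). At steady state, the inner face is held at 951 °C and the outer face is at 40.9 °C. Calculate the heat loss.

Resistance network (inner→outer):
  R_castable refractory = L/(kA) = 0.410/(0.712·15.2) = 0.03788 K/W
  R_magnesite brick = L/(kA) = 0.0629/(4.02·15.2) = 0.001029 K/W
  R_calcium silicate = L/(kA) = 0.204/(0.0642·15.2) = 0.2091 K/W
ΣR = 0.03788 + 0.001029 + 0.2091 = 0.2480 K/W
Q = ΔT/ΣR = (951 °C − 40.9 °C)/0.2480 = 3670 W

Q = 3.67 kW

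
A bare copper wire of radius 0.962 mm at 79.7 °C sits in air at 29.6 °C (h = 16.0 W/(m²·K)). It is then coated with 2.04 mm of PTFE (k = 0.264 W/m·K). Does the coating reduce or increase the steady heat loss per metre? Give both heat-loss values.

Critical radius for a cylinder: r_cr = k/h = 0.0165 m = 1.65 cm.
Outer radius after coating: r₂ = 9.62×10^-4 + 0.00204 = 0.003002 m.
Since r₁ < r_cr and r₂ ≤ r_cr, the coating moves toward the maximum at r_cr — heat loss rises.
Bare: R = 1/(2πr₁h) = 10.34 m·K/W; Q = 50.1/10.34 = 4.85 W/m.
Coated: R = R_cond + R_conv = 4.000 m·K/W; Q = 50.1/4.000 = 12.5 W/m.

increases: 4.85 → 12.5 W/m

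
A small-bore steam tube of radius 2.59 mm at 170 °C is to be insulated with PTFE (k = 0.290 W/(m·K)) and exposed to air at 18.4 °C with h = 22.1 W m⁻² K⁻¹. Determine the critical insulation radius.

r_cr = 1.31 cm

For a cylinder, r_cr = k_ins/h = 0.290/22.1 = 0.0131 m = 1.31 cm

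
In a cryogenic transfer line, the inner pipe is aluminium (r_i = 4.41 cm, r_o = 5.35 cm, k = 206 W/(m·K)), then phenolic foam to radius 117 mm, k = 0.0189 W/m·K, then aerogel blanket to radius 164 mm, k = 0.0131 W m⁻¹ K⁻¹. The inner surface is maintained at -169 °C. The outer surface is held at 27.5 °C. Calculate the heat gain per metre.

Series thermal resistances, inner to outer:
  R'_aluminium = ln(0.0535/0.0441)/(2πk) = 0.1932/(2π·206) = 1.493×10^-4 m·K/W
  R'_phenolic foam = ln(0.117/0.0535)/(2πk) = 0.7825/(2π·0.0189) = 6.589 m·K/W
  R'_aerogel blanket = ln(0.164/0.117)/(2πk) = 0.3377/(2π·0.0131) = 4.103 m·K/W
ΣR = 1.493×10^-4 + 6.589 + 4.103 = 10.69 m·K/W
Q' = ΔT/ΣR = (-169 °C − 27.5 °C)/10.69 = -18.4 W/m
(Negative Q' ⇒ heat flows inward; heat gain = 18.4 W/m.)

Q' = 18.4 W/m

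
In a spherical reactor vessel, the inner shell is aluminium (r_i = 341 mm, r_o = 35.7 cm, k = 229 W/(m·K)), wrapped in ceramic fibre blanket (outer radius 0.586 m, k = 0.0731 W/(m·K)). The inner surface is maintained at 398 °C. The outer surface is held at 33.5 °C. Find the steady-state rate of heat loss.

Q = 306 W

Resistance network (inner→outer):
  R_aluminium = (1/0.341 − 1/0.357)/(4πk) = 0.1314/(4π·229) = 4.567×10^-5 K/W
  R_ceramic fibre blanket = (1/0.357 − 1/0.586)/(4πk) = 1.095/(4π·0.0731) = 1.192 K/W
ΣR = 4.567×10^-5 + 1.192 = 1.192 K/W
Q = ΔT/ΣR = (398 °C − 33.5 °C)/1.192 = 306 W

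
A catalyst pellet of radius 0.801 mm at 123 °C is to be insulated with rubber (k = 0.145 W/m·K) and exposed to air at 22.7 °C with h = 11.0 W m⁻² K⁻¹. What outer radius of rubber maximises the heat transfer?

For a sphere, r_cr = 2k_ins/h = 2·0.145/11.0 = 0.0264 m = 2.64 cm

r_cr = 2.64 cm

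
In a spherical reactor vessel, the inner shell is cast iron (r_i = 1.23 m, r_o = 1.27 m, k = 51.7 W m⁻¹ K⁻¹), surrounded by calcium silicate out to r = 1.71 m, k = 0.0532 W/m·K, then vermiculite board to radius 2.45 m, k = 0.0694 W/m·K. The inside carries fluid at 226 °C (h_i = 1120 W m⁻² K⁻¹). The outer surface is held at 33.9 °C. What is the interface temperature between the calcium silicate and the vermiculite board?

T = 111 °C

Treat each layer as a resistance in series:
  R_conv,in = 1/(4πr²h) = 1/(4π·1.23²·1120) = 4.696×10^-5 K/W
  R_cast iron = (1/1.23 − 1/1.27)/(4πk) = 0.02561/(4π·51.7) = 3.941×10^-5 K/W
  R_calcium silicate = (1/1.27 − 1/1.71)/(4πk) = 0.2026/(4π·0.0532) = 0.3031 K/W
  R_vermiculite board = (1/1.71 − 1/2.45)/(4πk) = 0.1766/(4π·0.0694) = 0.2025 K/W
ΣR = 4.696×10^-5 + 3.941×10^-5 + 0.3031 + 0.2025 = 0.5057 K/W
Q = ΔT/ΣR = (226 °C − 33.9 °C)/0.5057 = 379.9 W
From the inner boundary to the calcium silicate/vermiculite board interface, ΣR_partial = 0.3032 K/W.
T_interface = T_in − Q·ΣR_partial = 226 °C − (379.9)(0.3032) = 111 °C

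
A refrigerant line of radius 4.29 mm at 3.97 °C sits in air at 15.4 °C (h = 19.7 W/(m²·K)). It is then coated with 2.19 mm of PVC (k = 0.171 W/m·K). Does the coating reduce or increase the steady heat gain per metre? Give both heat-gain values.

Critical radius for a cylinder: r_cr = k/h = 0.00868 m = 0.868 cm.
Outer radius after coating: r₂ = 0.00429 + 0.00219 = 0.00648 m.
Since r₁ < r_cr and r₂ ≤ r_cr, the coating moves toward the maximum at r_cr — heat gain rises.
Bare: R = 1/(2πr₁h) = 1.883 m·K/W; Q = 11.43/1.883 = 6.07 W/m.
Coated: R = R_cond + R_conv = 1.631 m·K/W; Q = 11.43/1.631 = 7.01 W/m.

increases: 6.07 → 7.01 W/m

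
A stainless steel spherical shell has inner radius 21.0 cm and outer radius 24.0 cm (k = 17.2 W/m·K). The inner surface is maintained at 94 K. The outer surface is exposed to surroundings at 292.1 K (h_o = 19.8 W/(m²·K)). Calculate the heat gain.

Resistance network (inner→outer):
  R_stainless steel = (1/0.210 − 1/0.240)/(4πk) = 0.5952/(4π·17.2) = 0.002754 K/W
  R_conv,out = 1/(4πr²h) = 1/(4π·0.240²·19.8) = 0.06978 K/W
ΣR = 0.002754 + 0.06978 = 0.07253 K/W
Q = ΔT/ΣR = (94 K − 292.1 K)/0.07253 = -2730 W
(Negative Q ⇒ heat flows inward; heat gain = 2730 W.)

Q = 2.73 kW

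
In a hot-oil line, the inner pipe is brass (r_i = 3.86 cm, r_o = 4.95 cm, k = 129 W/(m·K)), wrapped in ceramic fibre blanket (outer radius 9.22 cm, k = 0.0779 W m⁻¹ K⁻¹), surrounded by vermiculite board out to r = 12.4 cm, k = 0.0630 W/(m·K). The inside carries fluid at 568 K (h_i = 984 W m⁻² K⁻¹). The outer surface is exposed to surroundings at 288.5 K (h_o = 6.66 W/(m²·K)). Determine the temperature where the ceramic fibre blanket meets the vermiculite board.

T = 407 K

Series thermal resistances, inner to outer:
  R'_conv,in = 1/(2πr h) = 1/(2π·0.0386·984) = 0.004190 m·K/W
  R'_brass = ln(0.0495/0.0386)/(2πk) = 0.2487/(2π·129) = 3.069×10^-4 m·K/W
  R'_ceramic fibre blanket = ln(0.0922/0.0495)/(2πk) = 0.6220/(2π·0.0779) = 1.271 m·K/W
  R'_vermiculite board = ln(0.124/0.0922)/(2πk) = 0.2963/(2π·0.0630) = 0.7486 m·K/W
  R'_conv,out = 1/(2πr h) = 1/(2π·0.124·6.66) = 0.1927 m·K/W
ΣR = 0.004190 + 3.069×10^-4 + 1.271 + 0.7486 + 0.1927 = 2.217 m·K/W
Q' = ΔT/ΣR = (568 K − 288.5 K)/2.217 = 126.1 W/m
From the inner boundary to the ceramic fibre blanket/vermiculite board interface, ΣR_partial = 1.275 m·K/W.
T_interface = T_in − Q'·ΣR_partial = 568 K − (126.1)(1.275) = 407 K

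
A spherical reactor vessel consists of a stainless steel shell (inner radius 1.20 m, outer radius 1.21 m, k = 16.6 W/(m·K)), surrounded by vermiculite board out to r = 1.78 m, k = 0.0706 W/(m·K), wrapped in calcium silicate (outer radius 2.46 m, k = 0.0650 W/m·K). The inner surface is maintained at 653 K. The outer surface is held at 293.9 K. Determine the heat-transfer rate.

Resistance network (inner→outer):
  R_stainless steel = (1/1.20 − 1/1.21)/(4πk) = 0.006887/(4π·16.6) = 3.302×10^-5 K/W
  R_vermiculite board = (1/1.21 − 1/1.78)/(4πk) = 0.2646/(4π·0.0706) = 0.2983 K/W
  R_calcium silicate = (1/1.78 − 1/2.46)/(4πk) = 0.1553/(4π·0.0650) = 0.1901 K/W
ΣR = 3.302×10^-5 + 0.2983 + 0.1901 = 0.4884 K/W
Q = ΔT/ΣR = (653 K − 293.9 K)/0.4884 = 735 W

Q = 735 W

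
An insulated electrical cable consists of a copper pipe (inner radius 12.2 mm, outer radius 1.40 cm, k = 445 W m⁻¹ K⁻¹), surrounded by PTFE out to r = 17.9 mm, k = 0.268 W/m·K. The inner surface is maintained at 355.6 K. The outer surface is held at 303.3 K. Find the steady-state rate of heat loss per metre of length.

Q' = 358 W/m

Series thermal resistances, inner to outer:
  R'_copper = ln(0.0140/0.0122)/(2πk) = 0.1376/(2π·445) = 4.922×10^-5 m·K/W
  R'_PTFE = ln(0.0179/0.0140)/(2πk) = 0.2457/(2π·0.268) = 0.1459 m·K/W
ΣR = 4.922×10^-5 + 0.1459 = 0.1459 m·K/W
Q' = ΔT/ΣR = (355.6 K − 303.3 K)/0.1459 = 358 W/m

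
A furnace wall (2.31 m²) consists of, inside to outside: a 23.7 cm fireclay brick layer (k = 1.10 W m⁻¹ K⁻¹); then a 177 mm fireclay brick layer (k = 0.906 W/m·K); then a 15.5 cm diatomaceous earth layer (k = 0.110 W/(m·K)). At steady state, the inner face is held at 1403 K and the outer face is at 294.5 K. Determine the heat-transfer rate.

Series thermal resistances, inner to outer:
  R_fireclay brick = L/(kA) = 0.237/(1.10·2.31) = 0.09327 K/W
  R_fireclay brick = L/(kA) = 0.177/(0.906·2.31) = 0.08457 K/W
  R_diatomaceous earth = L/(kA) = 0.155/(0.110·2.31) = 0.6100 K/W
ΣR = 0.09327 + 0.08457 + 0.6100 = 0.7878 K/W
Q = ΔT/ΣR = (1403 K − 294.5 K)/0.7878 = 1410 W

Q = 1410 W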